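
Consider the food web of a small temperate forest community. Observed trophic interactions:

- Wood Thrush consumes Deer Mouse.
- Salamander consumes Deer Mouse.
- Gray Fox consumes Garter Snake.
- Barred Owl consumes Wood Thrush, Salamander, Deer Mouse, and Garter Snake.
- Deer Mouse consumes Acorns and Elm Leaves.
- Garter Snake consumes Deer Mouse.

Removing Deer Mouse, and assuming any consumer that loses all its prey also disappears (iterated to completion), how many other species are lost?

Remove Deer Mouse.
Round 1: Salamander (all prey gone), Garter Snake (all prey gone), Wood Thrush (all prey gone) → extinct.
Round 2: Gray Fox (all prey gone), Barred Owl (all prey gone) → extinct.
No further losses. Total secondary extinctions: 5.

5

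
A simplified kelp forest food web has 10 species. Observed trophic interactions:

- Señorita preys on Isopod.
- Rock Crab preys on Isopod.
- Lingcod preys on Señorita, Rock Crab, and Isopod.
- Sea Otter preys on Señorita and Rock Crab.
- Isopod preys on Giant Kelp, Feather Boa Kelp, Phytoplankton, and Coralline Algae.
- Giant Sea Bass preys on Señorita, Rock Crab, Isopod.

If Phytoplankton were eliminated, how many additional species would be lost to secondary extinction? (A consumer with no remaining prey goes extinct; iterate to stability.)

Remove Phytoplankton.
Every predator of it retains at least one other prey: Isopod still has Giant Kelp, Feather Boa Kelp, Coralline Algae.
No consumer loses all prey, so no secondary extinctions occur.

0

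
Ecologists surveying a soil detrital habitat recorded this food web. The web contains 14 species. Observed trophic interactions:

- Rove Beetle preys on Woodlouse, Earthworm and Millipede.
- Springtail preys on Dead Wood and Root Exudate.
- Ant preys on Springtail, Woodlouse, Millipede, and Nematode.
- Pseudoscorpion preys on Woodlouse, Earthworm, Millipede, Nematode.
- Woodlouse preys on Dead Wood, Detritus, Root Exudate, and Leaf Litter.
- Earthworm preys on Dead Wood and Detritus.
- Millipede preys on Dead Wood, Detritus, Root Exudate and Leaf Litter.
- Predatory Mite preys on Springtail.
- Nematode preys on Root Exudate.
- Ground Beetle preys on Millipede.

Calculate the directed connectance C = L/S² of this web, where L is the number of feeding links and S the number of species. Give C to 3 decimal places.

The web has S = 14 species and L = 26 feeding links.
C = L / S² = 26 / 196 = 0.1327 ≈ 0.133.

C = 0.133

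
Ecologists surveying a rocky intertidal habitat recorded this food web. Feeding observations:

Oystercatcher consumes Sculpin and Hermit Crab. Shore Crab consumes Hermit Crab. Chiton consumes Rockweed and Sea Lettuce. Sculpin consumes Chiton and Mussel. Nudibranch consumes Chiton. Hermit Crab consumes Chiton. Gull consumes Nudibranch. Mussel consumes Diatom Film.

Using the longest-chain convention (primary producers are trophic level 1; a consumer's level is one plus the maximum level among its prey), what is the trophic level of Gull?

Trophic level 4

Rockweed is a producer → level 1.
Chiton eats Rockweed (level 1); other prey at levels: Sea Lettuce 1 → level 2.
Nudibranch eats Chiton → level 3.
Gull eats Nudibranch → level 4.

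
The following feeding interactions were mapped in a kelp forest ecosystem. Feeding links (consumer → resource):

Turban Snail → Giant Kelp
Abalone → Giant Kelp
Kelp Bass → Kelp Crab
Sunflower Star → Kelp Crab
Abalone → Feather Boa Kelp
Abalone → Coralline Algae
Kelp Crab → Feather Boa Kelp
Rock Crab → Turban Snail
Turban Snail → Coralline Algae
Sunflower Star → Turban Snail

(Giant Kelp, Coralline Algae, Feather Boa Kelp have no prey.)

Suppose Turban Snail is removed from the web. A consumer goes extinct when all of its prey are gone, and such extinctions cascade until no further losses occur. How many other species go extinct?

1

Remove Turban Snail.
Round 1: Rock Crab (all prey gone) → extinct.
No further losses. Total secondary extinctions: 1.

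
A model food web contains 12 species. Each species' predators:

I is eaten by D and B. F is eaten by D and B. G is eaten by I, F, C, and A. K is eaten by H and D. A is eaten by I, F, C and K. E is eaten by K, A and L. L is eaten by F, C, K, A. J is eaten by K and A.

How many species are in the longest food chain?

One longest chain: E → L → A → K → H.
It has 5 species and 4 links.

5 species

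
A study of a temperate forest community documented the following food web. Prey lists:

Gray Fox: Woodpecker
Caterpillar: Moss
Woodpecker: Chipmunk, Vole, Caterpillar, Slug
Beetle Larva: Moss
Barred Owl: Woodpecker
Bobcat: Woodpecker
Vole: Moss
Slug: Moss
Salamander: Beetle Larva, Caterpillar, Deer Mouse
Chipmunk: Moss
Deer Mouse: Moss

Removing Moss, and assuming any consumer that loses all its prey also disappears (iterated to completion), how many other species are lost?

11

Remove Moss.
Round 1: Chipmunk (all prey gone), Beetle Larva (all prey gone), Vole (all prey gone), Caterpillar (all prey gone), Deer Mouse (all prey gone), Slug (all prey gone) → extinct.
Round 2: Woodpecker (all prey gone), Salamander (all prey gone) → extinct.
Round 3: Gray Fox (all prey gone), Bobcat (all prey gone), Barred Owl (all prey gone) → extinct.
No further losses. Total secondary extinctions: 11.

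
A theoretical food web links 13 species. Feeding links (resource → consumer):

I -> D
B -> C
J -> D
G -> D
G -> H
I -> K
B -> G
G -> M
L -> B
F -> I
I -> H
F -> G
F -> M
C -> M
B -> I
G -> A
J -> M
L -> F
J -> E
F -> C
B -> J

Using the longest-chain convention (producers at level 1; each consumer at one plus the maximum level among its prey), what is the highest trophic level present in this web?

4

Producers (level 1): L.
L → F → G → H gives H level 4.
No species has a prey at level 4, so no species reaches level 5.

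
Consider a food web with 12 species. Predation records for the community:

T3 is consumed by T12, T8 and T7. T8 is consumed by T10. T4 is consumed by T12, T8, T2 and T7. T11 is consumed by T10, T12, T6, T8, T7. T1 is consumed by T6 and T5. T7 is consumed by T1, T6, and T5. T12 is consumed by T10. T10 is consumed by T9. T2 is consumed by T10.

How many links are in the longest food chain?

3 links

One longest chain: T3 → T7 → T1 → T6.
It has 4 species and 3 links.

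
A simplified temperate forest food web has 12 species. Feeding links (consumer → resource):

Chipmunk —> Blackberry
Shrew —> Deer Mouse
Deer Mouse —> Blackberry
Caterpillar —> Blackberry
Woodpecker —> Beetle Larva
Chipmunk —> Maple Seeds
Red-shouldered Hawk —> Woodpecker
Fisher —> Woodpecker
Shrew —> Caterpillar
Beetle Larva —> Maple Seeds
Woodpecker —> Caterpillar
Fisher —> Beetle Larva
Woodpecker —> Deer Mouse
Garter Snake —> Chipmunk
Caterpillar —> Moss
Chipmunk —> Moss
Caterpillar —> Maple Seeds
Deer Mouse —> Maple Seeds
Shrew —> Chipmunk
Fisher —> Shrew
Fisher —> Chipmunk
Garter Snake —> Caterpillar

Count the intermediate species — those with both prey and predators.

6

Intermediate species (has both prey and predators): Deer Mouse, Chipmunk, Beetle Larva, Caterpillar, Shrew, Woodpecker.
Count: 6.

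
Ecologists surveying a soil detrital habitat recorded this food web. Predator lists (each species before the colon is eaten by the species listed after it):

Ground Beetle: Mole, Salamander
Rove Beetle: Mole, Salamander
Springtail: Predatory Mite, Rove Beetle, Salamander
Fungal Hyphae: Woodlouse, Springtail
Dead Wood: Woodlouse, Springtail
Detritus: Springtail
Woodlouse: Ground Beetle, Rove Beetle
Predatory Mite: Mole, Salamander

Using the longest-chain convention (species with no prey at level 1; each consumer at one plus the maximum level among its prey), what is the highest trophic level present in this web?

Basal resources (level 1): Detritus, Fungal Hyphae, Dead Wood.
Detritus → Springtail → Predatory Mite → Mole gives Mole level 4.
No species has a prey at level 4, so no species reaches level 5.

4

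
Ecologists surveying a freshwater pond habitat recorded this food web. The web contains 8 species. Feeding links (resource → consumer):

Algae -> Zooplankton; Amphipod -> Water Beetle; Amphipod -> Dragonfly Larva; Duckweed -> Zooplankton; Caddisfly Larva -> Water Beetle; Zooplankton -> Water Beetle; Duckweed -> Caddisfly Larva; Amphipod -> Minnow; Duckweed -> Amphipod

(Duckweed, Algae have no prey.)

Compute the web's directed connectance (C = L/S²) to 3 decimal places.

C = 0.141

The web has S = 8 species and L = 9 feeding links.
C = L / S² = 9 / 64 = 0.1406 ≈ 0.141.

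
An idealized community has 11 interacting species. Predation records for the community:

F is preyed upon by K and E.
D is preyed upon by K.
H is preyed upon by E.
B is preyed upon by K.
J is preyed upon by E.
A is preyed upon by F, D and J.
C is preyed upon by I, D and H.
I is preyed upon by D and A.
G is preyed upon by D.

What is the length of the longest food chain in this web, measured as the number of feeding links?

One longest chain: C → I → A → F → E.
It has 5 species and 4 links.

4 links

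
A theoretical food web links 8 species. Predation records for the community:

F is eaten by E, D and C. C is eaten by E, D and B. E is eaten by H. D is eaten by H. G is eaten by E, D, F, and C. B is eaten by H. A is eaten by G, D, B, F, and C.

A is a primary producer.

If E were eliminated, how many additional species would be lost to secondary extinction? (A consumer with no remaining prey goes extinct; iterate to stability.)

Remove E.
Every predator of it retains at least one other prey: H still has D, B.
No consumer loses all prey, so no secondary extinctions occur.

0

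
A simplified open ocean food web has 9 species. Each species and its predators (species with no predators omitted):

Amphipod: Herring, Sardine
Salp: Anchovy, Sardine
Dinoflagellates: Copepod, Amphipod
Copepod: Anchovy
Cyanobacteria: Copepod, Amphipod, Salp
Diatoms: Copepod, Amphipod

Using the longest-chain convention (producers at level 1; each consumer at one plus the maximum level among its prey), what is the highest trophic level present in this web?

3

Producers (level 1): Cyanobacteria, Dinoflagellates, Diatoms.
Cyanobacteria → Amphipod → Sardine gives Sardine level 3.
No species has a prey at level 3, so no species reaches level 4.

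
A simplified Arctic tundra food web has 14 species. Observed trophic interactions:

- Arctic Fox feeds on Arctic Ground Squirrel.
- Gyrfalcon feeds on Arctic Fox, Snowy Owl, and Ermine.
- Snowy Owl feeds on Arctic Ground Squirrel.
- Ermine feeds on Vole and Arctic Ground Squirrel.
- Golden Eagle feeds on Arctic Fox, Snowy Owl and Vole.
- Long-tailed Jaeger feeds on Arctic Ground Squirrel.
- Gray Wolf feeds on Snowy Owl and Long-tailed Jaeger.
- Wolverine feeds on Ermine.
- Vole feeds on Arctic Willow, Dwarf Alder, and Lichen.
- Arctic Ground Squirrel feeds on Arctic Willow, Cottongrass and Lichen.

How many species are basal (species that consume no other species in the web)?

Basal species (no prey listed): Lichen, Cottongrass, Arctic Willow, Dwarf Alder.
Count: 4.

4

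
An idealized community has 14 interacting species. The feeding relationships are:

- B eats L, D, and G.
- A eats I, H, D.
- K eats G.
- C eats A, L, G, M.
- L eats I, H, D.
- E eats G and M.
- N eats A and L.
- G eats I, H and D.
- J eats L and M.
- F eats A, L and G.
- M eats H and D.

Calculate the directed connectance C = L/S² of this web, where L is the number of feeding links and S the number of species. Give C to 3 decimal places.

C = 0.143

The web has S = 14 species and L = 28 feeding links.
C = L / S² = 28 / 196 = 0.1429 ≈ 0.143.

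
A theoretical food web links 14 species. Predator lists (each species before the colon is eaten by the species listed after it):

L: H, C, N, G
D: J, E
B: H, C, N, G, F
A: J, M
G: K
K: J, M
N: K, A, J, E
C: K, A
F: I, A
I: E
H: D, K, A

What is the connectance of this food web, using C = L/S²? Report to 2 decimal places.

The web has S = 14 species and L = 28 feeding links.
C = L / S² = 28 / 196 = 0.1429 ≈ 0.14.

C = 0.14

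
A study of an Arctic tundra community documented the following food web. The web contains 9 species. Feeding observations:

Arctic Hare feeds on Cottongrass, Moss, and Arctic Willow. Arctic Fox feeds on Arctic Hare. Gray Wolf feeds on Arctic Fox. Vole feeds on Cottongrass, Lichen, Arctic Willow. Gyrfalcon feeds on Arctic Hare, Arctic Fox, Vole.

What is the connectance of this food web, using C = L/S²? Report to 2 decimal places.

The web has S = 9 species and L = 11 feeding links.
C = L / S² = 11 / 81 = 0.1358 ≈ 0.14.

C = 0.14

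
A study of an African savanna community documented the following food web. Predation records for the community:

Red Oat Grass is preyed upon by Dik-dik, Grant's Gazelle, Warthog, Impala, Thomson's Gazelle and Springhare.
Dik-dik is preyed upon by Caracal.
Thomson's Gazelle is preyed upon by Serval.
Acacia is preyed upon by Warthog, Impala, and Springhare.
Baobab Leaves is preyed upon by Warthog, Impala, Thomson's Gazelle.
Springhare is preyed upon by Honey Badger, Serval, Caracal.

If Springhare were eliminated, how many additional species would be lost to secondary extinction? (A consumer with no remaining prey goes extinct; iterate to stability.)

1

Remove Springhare.
Round 1: Honey Badger (all prey gone) → extinct.
No further losses. Total secondary extinctions: 1.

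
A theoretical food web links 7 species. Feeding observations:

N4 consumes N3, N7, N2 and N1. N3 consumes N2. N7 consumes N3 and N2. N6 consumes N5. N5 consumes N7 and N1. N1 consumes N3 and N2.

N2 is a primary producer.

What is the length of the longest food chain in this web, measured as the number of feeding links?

One longest chain: N2 → N3 → N7 → N5 → N6.
It has 5 species and 4 links.

4 links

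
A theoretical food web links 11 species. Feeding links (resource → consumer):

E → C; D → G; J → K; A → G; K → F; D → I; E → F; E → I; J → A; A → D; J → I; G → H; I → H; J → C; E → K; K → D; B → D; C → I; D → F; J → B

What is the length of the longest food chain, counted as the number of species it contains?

One longest chain: J → A → D → I → H.
It has 5 species and 4 links.

5 species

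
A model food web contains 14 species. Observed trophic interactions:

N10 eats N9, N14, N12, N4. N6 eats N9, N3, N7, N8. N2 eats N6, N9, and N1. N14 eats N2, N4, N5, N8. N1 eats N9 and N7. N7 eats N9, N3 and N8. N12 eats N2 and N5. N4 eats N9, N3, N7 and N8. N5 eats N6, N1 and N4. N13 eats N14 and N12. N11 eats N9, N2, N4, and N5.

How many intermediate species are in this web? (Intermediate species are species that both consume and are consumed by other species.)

8

Intermediate species (has both prey and predators): N7, N1, N4, N6, N5, N2, N12, N14.
Count: 8.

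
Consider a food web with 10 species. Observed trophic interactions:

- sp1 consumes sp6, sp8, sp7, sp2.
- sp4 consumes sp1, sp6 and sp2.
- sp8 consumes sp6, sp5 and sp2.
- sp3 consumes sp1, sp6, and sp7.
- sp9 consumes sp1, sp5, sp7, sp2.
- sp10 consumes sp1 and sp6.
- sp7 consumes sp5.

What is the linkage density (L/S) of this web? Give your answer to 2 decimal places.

There are L = 20 links among S = 10 species.
L/S = 20/10 = 2.0000 ≈ 2.00.

L/S = 2.00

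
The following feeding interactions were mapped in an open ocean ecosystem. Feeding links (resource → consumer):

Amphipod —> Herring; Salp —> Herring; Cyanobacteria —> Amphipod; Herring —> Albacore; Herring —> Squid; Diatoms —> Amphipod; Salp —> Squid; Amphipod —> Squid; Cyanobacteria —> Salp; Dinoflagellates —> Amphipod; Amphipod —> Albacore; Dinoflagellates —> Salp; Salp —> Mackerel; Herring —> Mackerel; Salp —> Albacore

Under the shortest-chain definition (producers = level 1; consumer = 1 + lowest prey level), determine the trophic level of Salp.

Trophic level 2

Dinoflagellates is a producer → level 1.
Salp eats Dinoflagellates → level 2.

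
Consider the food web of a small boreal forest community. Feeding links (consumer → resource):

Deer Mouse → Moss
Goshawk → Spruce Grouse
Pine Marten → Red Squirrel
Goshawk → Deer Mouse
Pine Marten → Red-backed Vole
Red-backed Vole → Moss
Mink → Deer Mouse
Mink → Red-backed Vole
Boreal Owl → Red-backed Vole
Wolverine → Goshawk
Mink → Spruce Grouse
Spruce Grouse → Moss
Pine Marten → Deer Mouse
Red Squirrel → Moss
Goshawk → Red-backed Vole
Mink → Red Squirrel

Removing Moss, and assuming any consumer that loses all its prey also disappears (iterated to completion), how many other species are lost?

Remove Moss.
Round 1: Red-backed Vole (all prey gone), Deer Mouse (all prey gone), Spruce Grouse (all prey gone), Red Squirrel (all prey gone) → extinct.
Round 2: Pine Marten (all prey gone), Boreal Owl (all prey gone), Goshawk (all prey gone), Mink (all prey gone) → extinct.
Round 3: Wolverine (all prey gone) → extinct.
No further losses. Total secondary extinctions: 9.

9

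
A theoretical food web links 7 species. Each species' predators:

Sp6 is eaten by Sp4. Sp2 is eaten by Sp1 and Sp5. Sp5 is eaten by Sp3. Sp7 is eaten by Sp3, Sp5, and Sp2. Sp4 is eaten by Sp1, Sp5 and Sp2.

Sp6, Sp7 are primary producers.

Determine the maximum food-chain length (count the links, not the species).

One longest chain: Sp6 → Sp4 → Sp2 → Sp5 → Sp3.
It has 5 species and 4 links.

4 links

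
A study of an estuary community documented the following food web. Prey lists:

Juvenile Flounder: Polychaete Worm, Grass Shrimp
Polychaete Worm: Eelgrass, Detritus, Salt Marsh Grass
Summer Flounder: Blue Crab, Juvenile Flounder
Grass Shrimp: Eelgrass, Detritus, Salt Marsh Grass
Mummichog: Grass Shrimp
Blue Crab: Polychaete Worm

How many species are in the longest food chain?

4 species

One longest chain: Eelgrass → Polychaete Worm → Blue Crab → Summer Flounder.
It has 4 species and 3 links.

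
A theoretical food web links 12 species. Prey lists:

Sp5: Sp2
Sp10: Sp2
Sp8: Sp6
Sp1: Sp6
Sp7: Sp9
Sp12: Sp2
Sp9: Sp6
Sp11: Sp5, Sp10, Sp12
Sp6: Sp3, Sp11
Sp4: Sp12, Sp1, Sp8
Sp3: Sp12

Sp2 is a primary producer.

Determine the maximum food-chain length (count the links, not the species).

One longest chain: Sp2 → Sp12 → Sp3 → Sp6 → Sp9 → Sp7.
It has 6 species and 5 links.

5 links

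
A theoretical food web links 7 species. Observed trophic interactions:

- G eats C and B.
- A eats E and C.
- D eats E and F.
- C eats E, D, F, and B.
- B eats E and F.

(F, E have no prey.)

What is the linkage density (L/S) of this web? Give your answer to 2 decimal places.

There are L = 12 links among S = 7 species.
L/S = 12/7 = 1.7143 ≈ 1.71.

L/S = 1.71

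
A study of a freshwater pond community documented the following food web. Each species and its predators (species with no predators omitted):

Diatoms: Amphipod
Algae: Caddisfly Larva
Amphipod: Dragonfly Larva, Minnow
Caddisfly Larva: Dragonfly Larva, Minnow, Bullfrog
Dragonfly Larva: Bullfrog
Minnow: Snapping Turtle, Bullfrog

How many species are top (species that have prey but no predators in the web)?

2

Top species (has prey, but nothing eats it): Snapping Turtle, Bullfrog.
Count: 2.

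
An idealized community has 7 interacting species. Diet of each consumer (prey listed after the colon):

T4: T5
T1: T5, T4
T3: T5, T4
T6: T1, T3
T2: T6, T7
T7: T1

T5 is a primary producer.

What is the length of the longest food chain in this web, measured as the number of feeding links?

4 links

One longest chain: T5 → T4 → T1 → T6 → T2.
It has 5 species and 4 links.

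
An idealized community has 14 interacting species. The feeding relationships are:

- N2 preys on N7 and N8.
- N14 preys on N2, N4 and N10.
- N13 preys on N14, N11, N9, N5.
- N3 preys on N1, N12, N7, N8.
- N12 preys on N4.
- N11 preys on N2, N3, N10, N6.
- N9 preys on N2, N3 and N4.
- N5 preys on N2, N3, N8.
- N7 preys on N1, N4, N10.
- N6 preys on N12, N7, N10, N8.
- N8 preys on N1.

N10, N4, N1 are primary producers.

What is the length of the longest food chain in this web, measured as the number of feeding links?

One longest chain: N10 → N7 → N2 → N11 → N13.
It has 5 species and 4 links.

4 links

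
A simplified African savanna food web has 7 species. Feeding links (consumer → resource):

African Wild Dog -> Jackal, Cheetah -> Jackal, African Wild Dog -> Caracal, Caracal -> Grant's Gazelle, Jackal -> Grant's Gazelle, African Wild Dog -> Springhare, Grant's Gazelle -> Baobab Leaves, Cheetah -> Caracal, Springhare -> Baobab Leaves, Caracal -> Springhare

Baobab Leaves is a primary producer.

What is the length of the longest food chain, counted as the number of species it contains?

One longest chain: Baobab Leaves → Grant's Gazelle → Jackal → African Wild Dog.
It has 4 species and 3 links.

4 species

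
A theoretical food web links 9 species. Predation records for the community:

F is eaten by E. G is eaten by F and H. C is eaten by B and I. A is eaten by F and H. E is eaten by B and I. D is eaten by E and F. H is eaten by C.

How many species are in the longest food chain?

4 species

One longest chain: D → F → E → I.
It has 4 species and 3 links.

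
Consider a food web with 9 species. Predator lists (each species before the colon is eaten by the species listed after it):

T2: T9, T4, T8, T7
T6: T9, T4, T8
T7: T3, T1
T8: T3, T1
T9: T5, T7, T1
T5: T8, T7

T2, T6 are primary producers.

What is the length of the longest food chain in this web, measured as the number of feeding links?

One longest chain: T2 → T9 → T5 → T8 → T3.
It has 5 species and 4 links.

4 links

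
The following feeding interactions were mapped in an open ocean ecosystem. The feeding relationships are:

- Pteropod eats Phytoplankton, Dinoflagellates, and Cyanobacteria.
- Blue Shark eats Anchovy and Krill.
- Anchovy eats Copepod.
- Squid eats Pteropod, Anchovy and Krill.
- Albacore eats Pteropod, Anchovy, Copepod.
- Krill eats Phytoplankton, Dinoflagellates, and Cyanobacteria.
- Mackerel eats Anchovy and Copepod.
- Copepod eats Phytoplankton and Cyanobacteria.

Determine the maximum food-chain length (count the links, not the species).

One longest chain: Cyanobacteria → Copepod → Anchovy → Blue Shark.
It has 4 species and 3 links.

3 links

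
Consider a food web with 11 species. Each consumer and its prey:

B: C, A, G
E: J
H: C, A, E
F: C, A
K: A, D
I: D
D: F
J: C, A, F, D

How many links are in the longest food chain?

5 links

One longest chain: C → F → D → J → E → H.
It has 6 species and 5 links.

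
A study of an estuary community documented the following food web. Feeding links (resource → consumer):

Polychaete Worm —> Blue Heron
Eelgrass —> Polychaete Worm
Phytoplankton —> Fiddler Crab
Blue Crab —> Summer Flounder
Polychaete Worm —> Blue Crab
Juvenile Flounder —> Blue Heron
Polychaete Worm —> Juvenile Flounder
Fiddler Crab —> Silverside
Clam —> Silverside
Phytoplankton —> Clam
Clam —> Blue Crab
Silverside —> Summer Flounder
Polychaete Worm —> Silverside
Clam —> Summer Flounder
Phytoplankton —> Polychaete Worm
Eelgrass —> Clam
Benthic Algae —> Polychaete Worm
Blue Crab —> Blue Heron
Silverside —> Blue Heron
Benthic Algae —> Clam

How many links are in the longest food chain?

3 links

One longest chain: Phytoplankton → Fiddler Crab → Silverside → Blue Heron.
It has 4 species and 3 links.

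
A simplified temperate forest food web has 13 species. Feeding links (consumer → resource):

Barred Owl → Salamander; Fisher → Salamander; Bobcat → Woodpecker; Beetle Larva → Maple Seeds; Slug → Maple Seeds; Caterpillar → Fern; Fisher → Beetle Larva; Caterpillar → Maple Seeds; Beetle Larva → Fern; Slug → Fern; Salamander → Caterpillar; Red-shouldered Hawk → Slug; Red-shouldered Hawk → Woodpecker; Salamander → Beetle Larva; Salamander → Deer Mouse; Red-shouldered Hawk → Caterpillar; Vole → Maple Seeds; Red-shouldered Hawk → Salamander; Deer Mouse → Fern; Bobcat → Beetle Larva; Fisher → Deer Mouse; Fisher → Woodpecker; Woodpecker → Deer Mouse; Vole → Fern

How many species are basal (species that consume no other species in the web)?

Basal species (no prey listed): Maple Seeds, Fern.
Count: 2.

2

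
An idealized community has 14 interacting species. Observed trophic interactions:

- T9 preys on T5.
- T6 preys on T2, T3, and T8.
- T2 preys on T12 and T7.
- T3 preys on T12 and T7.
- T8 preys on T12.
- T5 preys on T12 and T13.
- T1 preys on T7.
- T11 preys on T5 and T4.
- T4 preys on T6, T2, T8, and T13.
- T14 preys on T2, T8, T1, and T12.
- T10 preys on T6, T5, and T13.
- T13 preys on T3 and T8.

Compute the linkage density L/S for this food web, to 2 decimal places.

L/S = 1.93

There are L = 27 links among S = 14 species.
L/S = 27/14 = 1.9286 ≈ 1.93.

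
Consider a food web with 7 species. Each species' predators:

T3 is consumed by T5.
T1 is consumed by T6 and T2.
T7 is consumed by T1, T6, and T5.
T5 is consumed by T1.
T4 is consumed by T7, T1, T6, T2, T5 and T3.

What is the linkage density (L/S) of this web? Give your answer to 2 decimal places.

L/S = 1.86

There are L = 13 links among S = 7 species.
L/S = 13/7 = 1.8571 ≈ 1.86.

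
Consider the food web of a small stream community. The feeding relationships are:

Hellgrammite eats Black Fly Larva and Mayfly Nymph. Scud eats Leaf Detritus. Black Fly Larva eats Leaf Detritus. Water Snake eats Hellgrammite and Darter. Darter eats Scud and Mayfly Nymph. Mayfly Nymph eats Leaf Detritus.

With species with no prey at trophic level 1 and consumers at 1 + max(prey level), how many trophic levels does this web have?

Basal resources (level 1): Leaf Detritus.
Leaf Detritus → Scud → Darter → Water Snake gives Water Snake level 4.
No species has a prey at level 4, so no species reaches level 5.

4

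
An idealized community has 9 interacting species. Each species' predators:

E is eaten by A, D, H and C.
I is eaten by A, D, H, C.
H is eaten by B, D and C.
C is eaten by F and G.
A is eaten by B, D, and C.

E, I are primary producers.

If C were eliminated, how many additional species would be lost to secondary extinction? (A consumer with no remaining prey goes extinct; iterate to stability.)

Remove C.
Round 1: F (all prey gone), G (all prey gone) → extinct.
No further losses. Total secondary extinctions: 2.

2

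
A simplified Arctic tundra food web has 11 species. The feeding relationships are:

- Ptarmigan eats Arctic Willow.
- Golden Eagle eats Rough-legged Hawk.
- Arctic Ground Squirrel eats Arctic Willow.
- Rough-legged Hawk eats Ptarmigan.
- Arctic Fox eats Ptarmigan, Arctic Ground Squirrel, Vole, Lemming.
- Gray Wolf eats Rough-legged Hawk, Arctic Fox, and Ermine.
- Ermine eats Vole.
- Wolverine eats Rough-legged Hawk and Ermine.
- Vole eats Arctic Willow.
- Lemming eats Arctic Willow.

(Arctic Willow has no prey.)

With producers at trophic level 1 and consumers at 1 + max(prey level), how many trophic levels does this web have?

Producers (level 1): Arctic Willow.
Arctic Willow → Ptarmigan → Rough-legged Hawk → Golden Eagle gives Golden Eagle level 4.
No species has a prey at level 4, so no species reaches level 5.

4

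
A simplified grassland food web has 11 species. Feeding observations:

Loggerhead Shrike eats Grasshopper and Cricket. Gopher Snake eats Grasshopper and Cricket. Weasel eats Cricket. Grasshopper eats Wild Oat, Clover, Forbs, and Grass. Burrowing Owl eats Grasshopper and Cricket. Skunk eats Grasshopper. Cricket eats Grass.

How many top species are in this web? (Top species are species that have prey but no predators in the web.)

Top species (has prey, but nothing eats it): Weasel, Burrowing Owl, Skunk, Gopher Snake, Loggerhead Shrike.
Count: 5.

5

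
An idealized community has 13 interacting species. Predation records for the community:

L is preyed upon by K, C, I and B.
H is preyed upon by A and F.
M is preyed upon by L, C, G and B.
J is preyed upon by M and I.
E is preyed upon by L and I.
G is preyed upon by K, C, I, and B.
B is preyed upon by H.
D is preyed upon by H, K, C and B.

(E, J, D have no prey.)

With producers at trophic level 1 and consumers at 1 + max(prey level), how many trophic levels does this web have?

Producers (level 1): E, J, D.
J → M → L → B → H → F gives F level 6.
No species has a prey at level 6, so no species reaches level 7.

6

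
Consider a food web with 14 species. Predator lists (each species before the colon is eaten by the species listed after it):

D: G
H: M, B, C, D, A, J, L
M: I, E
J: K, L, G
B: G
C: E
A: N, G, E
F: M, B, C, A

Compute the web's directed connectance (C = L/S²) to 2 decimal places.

C = 0.11

The web has S = 14 species and L = 22 feeding links.
C = L / S² = 22 / 196 = 0.1122 ≈ 0.11.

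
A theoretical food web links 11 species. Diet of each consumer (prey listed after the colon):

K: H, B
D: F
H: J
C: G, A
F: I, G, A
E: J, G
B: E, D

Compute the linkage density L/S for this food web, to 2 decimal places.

There are L = 13 links among S = 11 species.
L/S = 13/11 = 1.1818 ≈ 1.18.

L/S = 1.18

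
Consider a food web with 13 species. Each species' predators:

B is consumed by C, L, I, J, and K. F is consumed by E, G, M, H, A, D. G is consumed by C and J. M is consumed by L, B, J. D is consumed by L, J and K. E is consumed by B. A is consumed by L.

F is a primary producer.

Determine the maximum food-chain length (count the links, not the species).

3 links

One longest chain: F → E → B → J.
It has 4 species and 3 links.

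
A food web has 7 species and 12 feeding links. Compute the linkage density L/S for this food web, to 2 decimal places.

There are L = 12 links among S = 7 species.
L/S = 12/7 = 1.7143 ≈ 1.71.

L/S = 1.71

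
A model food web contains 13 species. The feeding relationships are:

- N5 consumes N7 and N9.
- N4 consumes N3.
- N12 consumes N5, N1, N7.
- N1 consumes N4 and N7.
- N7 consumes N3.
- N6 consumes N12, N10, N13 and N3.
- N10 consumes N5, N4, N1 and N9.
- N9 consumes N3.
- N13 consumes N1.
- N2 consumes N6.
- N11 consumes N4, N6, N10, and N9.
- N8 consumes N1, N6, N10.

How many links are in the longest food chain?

One longest chain: N3 → N4 → N1 → N10 → N6 → N2.
It has 6 species and 5 links.

5 links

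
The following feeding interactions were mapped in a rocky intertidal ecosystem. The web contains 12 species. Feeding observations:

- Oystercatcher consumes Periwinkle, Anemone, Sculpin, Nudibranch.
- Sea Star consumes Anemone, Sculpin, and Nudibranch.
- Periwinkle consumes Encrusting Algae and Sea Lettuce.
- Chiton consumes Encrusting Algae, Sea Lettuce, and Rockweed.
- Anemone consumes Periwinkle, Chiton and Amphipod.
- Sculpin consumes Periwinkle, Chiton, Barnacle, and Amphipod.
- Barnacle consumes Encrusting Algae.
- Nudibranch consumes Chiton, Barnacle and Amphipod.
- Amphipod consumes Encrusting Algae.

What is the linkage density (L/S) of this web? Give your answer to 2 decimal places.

There are L = 24 links among S = 12 species.
L/S = 24/12 = 2.0000 ≈ 2.00.

L/S = 2.00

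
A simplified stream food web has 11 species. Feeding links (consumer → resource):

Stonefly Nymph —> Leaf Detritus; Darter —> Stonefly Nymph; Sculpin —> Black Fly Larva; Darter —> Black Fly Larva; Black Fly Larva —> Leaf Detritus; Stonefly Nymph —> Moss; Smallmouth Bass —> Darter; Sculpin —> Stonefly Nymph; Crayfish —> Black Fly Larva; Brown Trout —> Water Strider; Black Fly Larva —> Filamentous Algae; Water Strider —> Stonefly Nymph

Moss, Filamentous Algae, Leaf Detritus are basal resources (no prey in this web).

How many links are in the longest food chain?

3 links

One longest chain: Moss → Stonefly Nymph → Water Strider → Brown Trout.
It has 4 species and 3 links.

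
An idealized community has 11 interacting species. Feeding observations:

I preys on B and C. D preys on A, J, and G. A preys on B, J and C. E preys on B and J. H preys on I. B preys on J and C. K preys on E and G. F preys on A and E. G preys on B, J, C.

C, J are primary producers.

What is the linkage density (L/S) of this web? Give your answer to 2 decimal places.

There are L = 20 links among S = 11 species.
L/S = 20/11 = 1.8182 ≈ 1.82.

L/S = 1.82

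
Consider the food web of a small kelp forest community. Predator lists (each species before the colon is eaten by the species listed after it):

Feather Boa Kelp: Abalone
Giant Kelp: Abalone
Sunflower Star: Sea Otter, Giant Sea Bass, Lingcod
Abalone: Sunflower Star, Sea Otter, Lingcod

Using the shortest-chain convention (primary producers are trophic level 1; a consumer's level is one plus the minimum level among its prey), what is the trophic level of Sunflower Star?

Feather Boa Kelp is a producer → level 1.
Abalone eats Feather Boa Kelp → level 2.
Sunflower Star eats Abalone → level 3.
No prey of Sunflower Star is below level 2, so 3 is the minimum.

Trophic level 3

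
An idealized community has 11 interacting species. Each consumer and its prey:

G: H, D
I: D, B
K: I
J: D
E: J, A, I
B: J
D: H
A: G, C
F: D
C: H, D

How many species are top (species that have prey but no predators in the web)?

3

Top species (has prey, but nothing eats it): F, K, E.
Count: 3.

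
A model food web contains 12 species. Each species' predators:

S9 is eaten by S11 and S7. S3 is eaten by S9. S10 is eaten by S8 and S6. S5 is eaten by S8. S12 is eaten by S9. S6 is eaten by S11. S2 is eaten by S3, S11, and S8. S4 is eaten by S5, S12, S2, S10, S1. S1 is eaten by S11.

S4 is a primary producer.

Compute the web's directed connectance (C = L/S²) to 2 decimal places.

The web has S = 12 species and L = 17 feeding links.
C = L / S² = 17 / 144 = 0.1181 ≈ 0.12.

C = 0.12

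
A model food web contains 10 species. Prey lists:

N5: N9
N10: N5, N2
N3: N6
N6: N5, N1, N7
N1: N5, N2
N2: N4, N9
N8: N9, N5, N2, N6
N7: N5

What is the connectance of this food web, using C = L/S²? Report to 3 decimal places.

The web has S = 10 species and L = 16 feeding links.
C = L / S² = 16 / 100 = 0.1600 ≈ 0.160.

C = 0.160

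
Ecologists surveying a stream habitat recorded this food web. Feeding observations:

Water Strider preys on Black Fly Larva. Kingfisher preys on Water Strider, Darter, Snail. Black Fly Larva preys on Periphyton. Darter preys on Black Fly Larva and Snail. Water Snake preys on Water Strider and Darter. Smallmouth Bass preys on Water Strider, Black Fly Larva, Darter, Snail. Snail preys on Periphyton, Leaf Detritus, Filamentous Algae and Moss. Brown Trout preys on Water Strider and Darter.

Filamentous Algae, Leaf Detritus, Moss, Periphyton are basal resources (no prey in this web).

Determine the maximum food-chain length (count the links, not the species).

3 links

One longest chain: Periphyton → Black Fly Larva → Darter → Smallmouth Bass.
It has 4 species and 3 links.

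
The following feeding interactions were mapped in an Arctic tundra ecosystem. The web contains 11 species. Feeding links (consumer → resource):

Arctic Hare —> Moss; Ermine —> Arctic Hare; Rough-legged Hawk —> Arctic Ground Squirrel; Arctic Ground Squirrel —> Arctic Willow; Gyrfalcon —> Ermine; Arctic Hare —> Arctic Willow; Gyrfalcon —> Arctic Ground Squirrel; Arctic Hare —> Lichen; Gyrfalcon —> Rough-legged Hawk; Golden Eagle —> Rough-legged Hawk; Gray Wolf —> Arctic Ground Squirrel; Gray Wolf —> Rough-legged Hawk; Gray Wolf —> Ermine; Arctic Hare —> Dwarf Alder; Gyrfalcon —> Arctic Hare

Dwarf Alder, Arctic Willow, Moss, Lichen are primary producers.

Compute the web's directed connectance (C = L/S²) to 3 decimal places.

C = 0.124

The web has S = 11 species and L = 15 feeding links.
C = L / S² = 15 / 121 = 0.1240 ≈ 0.124.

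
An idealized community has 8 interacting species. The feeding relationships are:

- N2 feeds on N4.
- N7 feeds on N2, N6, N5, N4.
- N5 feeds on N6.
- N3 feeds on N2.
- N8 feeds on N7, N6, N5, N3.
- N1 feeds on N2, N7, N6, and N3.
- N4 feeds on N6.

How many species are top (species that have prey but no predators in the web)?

2

Top species (has prey, but nothing eats it): N8, N1.
Count: 2.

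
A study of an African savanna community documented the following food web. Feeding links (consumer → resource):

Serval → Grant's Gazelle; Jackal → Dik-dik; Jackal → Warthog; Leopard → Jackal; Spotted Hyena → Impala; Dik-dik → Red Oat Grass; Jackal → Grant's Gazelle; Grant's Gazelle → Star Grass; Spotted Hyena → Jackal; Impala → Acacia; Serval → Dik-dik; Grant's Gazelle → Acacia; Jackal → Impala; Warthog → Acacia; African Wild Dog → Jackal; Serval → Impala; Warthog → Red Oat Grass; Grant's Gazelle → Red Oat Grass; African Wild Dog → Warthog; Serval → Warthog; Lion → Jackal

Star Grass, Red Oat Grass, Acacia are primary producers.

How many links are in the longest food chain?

One longest chain: Red Oat Grass → Warthog → Jackal → Lion.
It has 4 species and 3 links.

3 links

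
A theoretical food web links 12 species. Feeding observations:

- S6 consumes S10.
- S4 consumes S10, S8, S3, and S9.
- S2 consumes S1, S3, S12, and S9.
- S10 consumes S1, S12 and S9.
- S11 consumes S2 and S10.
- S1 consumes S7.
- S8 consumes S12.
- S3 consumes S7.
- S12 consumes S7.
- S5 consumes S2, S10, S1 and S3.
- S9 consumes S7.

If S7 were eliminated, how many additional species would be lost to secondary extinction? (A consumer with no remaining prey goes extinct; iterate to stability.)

11

Remove S7.
Round 1: S9 (all prey gone), S3 (all prey gone), S1 (all prey gone), S12 (all prey gone) → extinct.
Round 2: S10 (all prey gone), S8 (all prey gone), S2 (all prey gone) → extinct.
Round 3: S11 (all prey gone), S6 (all prey gone), S4 (all prey gone), S5 (all prey gone) → extinct.
No further losses. Total secondary extinctions: 11.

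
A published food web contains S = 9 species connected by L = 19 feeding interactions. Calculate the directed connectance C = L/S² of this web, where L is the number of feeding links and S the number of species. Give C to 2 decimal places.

The web has S = 9 species and L = 19 feeding links.
C = L / S² = 19 / 81 = 0.2346 ≈ 0.23.

C = 0.23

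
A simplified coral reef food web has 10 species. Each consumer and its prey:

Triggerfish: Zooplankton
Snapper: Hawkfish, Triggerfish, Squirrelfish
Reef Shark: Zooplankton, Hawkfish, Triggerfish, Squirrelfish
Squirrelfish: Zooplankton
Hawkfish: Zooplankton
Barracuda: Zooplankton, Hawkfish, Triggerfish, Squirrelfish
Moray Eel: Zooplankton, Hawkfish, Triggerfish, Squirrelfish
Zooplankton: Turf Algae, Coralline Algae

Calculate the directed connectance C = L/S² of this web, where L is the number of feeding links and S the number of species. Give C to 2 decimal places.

The web has S = 10 species and L = 20 feeding links.
C = L / S² = 20 / 100 = 0.2000 ≈ 0.20.

C = 0.20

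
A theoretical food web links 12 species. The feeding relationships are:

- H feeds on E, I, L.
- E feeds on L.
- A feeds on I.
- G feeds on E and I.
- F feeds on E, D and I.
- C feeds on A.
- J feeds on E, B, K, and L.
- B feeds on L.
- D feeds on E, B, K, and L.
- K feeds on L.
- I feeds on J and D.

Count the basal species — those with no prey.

1

Basal species (no prey listed): L.
Count: 1.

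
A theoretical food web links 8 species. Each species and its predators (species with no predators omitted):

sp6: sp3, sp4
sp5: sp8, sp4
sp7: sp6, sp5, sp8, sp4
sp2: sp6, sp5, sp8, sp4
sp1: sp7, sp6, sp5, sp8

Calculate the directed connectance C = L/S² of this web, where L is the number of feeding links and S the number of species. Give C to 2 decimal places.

The web has S = 8 species and L = 16 feeding links.
C = L / S² = 16 / 64 = 0.2500 ≈ 0.25.

C = 0.25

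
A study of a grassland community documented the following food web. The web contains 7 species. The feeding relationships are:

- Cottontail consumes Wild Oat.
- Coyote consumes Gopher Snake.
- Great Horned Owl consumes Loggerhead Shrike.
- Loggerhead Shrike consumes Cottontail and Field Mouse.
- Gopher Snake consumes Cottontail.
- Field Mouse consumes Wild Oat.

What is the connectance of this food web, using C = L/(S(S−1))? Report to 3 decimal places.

C = 0.167

The web has S = 7 species and L = 7 feeding links.
C = L / (S(S−1)) = 7 / 42 = 0.1667 ≈ 0.167.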